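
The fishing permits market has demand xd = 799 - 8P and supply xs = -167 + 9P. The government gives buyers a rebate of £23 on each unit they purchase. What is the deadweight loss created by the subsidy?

Deadweight loss = 19044/17

Pre-subsidy: 799 - 8P = -167 + 9P gives P* = 966/17, x* = 5855/17.
With the rebate, buyers effectively pay Pb = Ps − 23, where Ps is the price sellers receive.
Demand in terms of Ps becomes xd = 799 − 8(Ps − 23) = 983 - 8Ps. Setting this equal to supply: 983 - 8Ps = -167 + 9Ps, so Ps = 1150/17.
Buyers pay Pb = 1150/17 − 23 = 759/17; x' = -167 + 9·(1150/17) = 7511/17.
The subsidy expands output by 7511/17 − 5855/17 = 1656/17 past the efficient level; on those units the gap between marginal cost and willingness to pay runs from 0 up to 23.
DWL = ½ × 23 × 1656/17 = 19044/17.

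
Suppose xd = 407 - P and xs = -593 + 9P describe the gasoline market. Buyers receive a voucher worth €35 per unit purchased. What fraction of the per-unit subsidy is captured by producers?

Producer share = 0.1

Pre-subsidy: 407 - P = -593 + 9P gives P* = 100, x* = 307.
With the rebate, buyers effectively pay Pb = Ps − 35, where Ps is the price sellers receive.
Demand in terms of Ps becomes xd = 407 − 1(Ps − 35) = 442 - Ps. Setting this equal to supply: 442 - Ps = -593 + 9Ps, so Ps = 103.5.
Buyers pay Pb = 103.5 − 35 = 68.5; x' = -593 + 9·103.5 = 338.5.
Buyers' price falls by P* − Pb = 100 − 68.5 = 31.5; sellers' price rises by Ps − P* = 103.5 − 100 = 3.5.
So producers capture 3.5/35 = 0.1 of each unit of subsidy.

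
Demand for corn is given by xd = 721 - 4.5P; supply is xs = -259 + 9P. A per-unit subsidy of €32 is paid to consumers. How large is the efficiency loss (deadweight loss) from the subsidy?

Pre-subsidy: 721 - 4.5P = -259 + 9P gives P* = 1960/27, x* = 1183/3.
With the rebate, buyers effectively pay Pb = Ps − 32, where Ps is the price sellers receive.
Demand in terms of Ps becomes xd = 721 − 4.5(Ps − 32) = 865 - 4.5Ps. Setting this equal to supply: 865 - 4.5Ps = -259 + 9Ps, so Ps = 2248/27.
Buyers pay Pb = 2248/27 − 32 = 1384/27; x' = -259 + 9·(2248/27) = 1471/3.
The subsidy expands output by 1471/3 − 1183/3 = 96 past the efficient level; on those units the gap between marginal cost and willingness to pay runs from 0 up to 32.
DWL = ½ × 32 × 96 = 1536.

Deadweight loss = €1536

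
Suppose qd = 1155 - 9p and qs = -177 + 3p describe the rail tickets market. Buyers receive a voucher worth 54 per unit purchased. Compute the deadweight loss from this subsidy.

Pre-subsidy: 1155 - 9p = -177 + 3p gives p* = 111, q* = 156.
With the rebate, buyers effectively pay pb = ps − 54, where ps is the price sellers receive.
Demand in terms of ps becomes qd = 1155 − 9(ps − 54) = 1641 - 9ps. Setting this equal to supply: 1641 - 9ps = -177 + 3ps, so ps = 151.5.
Buyers pay pb = 151.5 − 54 = 97.5; q' = -177 + 3·151.5 = 277.5.
The subsidy expands output by 277.5 − 156 = 121.5 past the efficient level; on those units the gap between marginal cost and willingness to pay runs from 0 up to 54.
DWL = ½ × 54 × 121.5 = 3280.5.

Deadweight loss = 3280.5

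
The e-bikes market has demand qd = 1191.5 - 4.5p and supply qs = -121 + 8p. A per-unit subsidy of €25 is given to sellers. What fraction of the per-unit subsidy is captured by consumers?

Consumer share = 0.64

Pre-subsidy: 1191.5 - 4.5p = -121 + 8p gives p* = 105, q* = 719.
With the subsidy, sellers receive ps = pb + 25 for each unit, where pb is the price buyers pay.
Supply in terms of pb becomes qs = -121 + 8(pb + 25) = 79 + 8pb. Setting this equal to demand: 1191.5 - 4.5pb = 79 + 8pb, so pb = 89.
Sellers receive ps = 89 + 25 = 114; q' = 1191.5 − 4.5·89 = 791.
Buyers' price falls by p* − pb = 105 − 89 = 16; sellers' price rises by ps − p* = 114 − 105 = 9.
So consumers capture 16/25 = 0.64 of each unit of subsidy.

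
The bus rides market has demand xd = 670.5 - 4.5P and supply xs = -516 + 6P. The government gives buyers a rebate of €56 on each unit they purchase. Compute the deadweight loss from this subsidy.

Pre-subsidy: 670.5 - 4.5P = -516 + 6P gives P* = 113, x* = 162.
With the rebate, buyers effectively pay Pb = Ps − 56, where Ps is the price sellers receive.
Demand in terms of Ps becomes xd = 670.5 − 4.5(Ps − 56) = 922.5 - 4.5Ps. Setting this equal to supply: 922.5 - 4.5Ps = -516 + 6Ps, so Ps = 137.
Buyers pay Pb = 137 − 56 = 81; x' = -516 + 6·137 = 306.
The subsidy expands output by 306 − 162 = 144 past the efficient level; on those units the gap between marginal cost and willingness to pay runs from 0 up to 56.
DWL = ½ × 56 × 144 = 4032.

Deadweight loss = €4032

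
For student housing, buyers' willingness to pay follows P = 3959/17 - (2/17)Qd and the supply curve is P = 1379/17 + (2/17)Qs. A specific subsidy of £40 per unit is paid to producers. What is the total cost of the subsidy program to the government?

Pre-subsidy: 3959/17 - (2/17)Q = 1379/17 + (2/17)Q gives Q* = 645 and P* = 157.
With the subsidy, sellers receive Ps = Pb + 40 for each unit, where Pb is the price buyers pay.
On the curves, Pb = 3959/17 - (2/17)Q and Ps = 1379/17 + (2/17)Q; the wedge Ps − Pb = 40 gives 1379/17 + (2/17)Q − (3959/17 - (2/17)Q) = 40, so Q' = 815.
Then Pb = 3959/17 − (2/17)·815 = 137 and Ps = 1379/17 + (2/17)·815 = 177.
Government outlay = subsidy × quantity = 40 × 815 = 32600.

Government cost = £32600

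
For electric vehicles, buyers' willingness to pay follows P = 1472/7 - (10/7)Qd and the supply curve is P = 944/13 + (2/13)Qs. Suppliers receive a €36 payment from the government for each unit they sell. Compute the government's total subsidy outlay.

Government cost = €3951

Pre-subsidy: 1472/7 - (10/7)Q = 944/13 + (2/13)Q gives Q* = 87 and P* = 86.
With the subsidy, sellers receive Ps = Pb + 36 for each unit, where Pb is the price buyers pay.
On the curves, Pb = 1472/7 - (10/7)Q and Ps = 944/13 + (2/13)Q; the wedge Ps − Pb = 36 gives 944/13 + (2/13)Q − (1472/7 - (10/7)Q) = 36, so Q' = 109.75.
Then Pb = 1472/7 − (10/7)·109.75 = 53.5 and Ps = 944/13 + (2/13)·109.75 = 89.5.
Government outlay = subsidy × quantity = 36 × 109.75 = 3951.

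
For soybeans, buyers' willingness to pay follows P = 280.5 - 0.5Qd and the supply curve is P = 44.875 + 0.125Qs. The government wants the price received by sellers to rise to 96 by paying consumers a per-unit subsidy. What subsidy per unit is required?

Required subsidy s = 20 per unit

At a seller price of 96, quantity supplied is -359 + 8·96 = 409.
Buyers absorb 409 only when they pay Pb = 280.5 − 0.5·409 = 76.
s = Ps − Pb = 96 − 76 = 20.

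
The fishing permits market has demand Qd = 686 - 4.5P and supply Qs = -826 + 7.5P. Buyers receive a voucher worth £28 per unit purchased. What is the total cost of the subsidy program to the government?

Pre-subsidy: 686 - 4.5P = -826 + 7.5P gives P* = 126, Q* = 119.
With the rebate, buyers effectively pay Pb = Ps − 28, where Ps is the price sellers receive.
Demand in terms of Ps becomes Qd = 686 − 4.5(Ps − 28) = 812 - 4.5Ps. Setting this equal to supply: 812 - 4.5Ps = -826 + 7.5Ps, so Ps = 136.5.
Buyers pay Pb = 136.5 − 28 = 108.5; Q' = -826 + 7.5·136.5 = 197.75.
Government outlay = subsidy × quantity = 28 × 197.75 = 5537.

Government cost = £5537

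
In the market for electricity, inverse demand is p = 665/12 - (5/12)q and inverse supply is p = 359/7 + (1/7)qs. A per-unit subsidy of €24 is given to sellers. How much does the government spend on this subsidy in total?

Pre-subsidy: 665/12 - (5/12)q = 359/7 + (1/7)q gives q* = 347/47 and p* = 2460/47.
With the subsidy, sellers receive ps = pb + 24 for each unit, where pb is the price buyers pay.
On the curves, pb = 665/12 - (5/12)q and ps = 359/7 + (1/7)q; the wedge ps − pb = 24 gives 359/7 + (1/7)q − (665/12 - (5/12)q) = 24, so q' = 2363/47.
Then pb = 665/12 − (5/12)·(2363/47) = 1620/47 and ps = 359/7 + (1/7)·(2363/47) = 2748/47.
Government outlay = subsidy × quantity = 24 × 2363/47 = 56712/47.

Government cost = 56712/47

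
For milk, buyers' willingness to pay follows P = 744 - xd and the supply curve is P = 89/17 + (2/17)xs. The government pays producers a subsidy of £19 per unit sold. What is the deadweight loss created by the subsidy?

Pre-subsidy: 744 - x = 89/17 + (2/17)x gives x* = 661 and P* = 83.
With the subsidy, sellers receive Ps = Pb + 19 for each unit, where Pb is the price buyers pay.
On the curves, Pb = 744 - x and Ps = 89/17 + (2/17)x; the wedge Ps − Pb = 19 gives 89/17 + (2/17)x − (744 - x) = 19, so x' = 678.
Then Pb = 744 − 1·678 = 66 and Ps = 89/17 + (2/17)·678 = 85.
The subsidy expands output by 678 − 661 = 17 past the efficient level; on those units the gap between marginal cost and willingness to pay runs from 0 up to 19.
DWL = ½ × 19 × 17 = 161.5.

Deadweight loss = £161.5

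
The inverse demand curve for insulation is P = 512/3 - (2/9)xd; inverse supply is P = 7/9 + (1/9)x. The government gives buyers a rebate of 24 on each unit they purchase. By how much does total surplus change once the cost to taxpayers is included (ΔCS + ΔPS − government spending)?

Pre-subsidy: 512/3 - (2/9)x = 7/9 + (1/9)x gives x* = 1529/3 and P* = 1550/27.
With the rebate, buyers effectively pay Pb = Ps − 24, where Ps is the price sellers receive.
On the curves, Pb = 512/3 - (2/9)x and Ps = 7/9 + (1/9)x; the wedge Ps − Pb = 24 gives 7/9 + (1/9)x − (512/3 - (2/9)x) = 24, so x' = 1745/3.
Then Pb = 512/3 − (2/9)·(1745/3) = 1118/27 and Ps = 7/9 + (1/9)·(1745/3) = 1766/27.
ΔCS = ½(1529/3 + 1745/3)(1550/27 − 1118/27) = 26192/3; ΔPS = ½(1529/3 + 1745/3)(1766/27 − 1550/27) = 13096/3.
Government spending = 24 × 1745/3 = 13960.
Net change = 26192/3 + 13096/3 − 13960 = -864. The loss equals the DWL triangle ½·24·72.

Net change in total surplus = -864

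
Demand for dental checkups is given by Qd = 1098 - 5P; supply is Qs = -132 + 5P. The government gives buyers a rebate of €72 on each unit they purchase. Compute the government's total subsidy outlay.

Government cost = €47736

Pre-subsidy: 1098 - 5P = -132 + 5P gives P* = 123, Q* = 483.
With the rebate, buyers effectively pay Pb = Ps − 72, where Ps is the price sellers receive.
Demand in terms of Ps becomes Qd = 1098 − 5(Ps − 72) = 1458 - 5Ps. Setting this equal to supply: 1458 - 5Ps = -132 + 5Ps, so Ps = 159.
Buyers pay Pb = 159 − 72 = 87; Q' = -132 + 5·159 = 663.
Government outlay = subsidy × quantity = 72 × 663 = 47736.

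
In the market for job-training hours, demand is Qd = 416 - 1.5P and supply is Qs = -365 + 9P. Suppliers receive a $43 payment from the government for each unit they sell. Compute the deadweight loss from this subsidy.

Pre-subsidy: 416 - 1.5P = -365 + 9P gives P* = 1562/21, Q* = 2131/7.
With the subsidy, sellers receive Ps = Pb + 43 for each unit, where Pb is the price buyers pay.
Supply in terms of Pb becomes Qs = -365 + 9(Pb + 43) = 22 + 9Pb. Setting this equal to demand: 416 - 1.5Pb = 22 + 9Pb, so Pb = 788/21.
Sellers receive Ps = 788/21 + 43 = 1691/21; Q' = 416 − 1.5·(788/21) = 2518/7.
The subsidy expands output by 2518/7 − 2131/7 = 387/7 past the efficient level; on those units the gap between marginal cost and willingness to pay runs from 0 up to 43.
DWL = ½ × 43 × 387/7 = 16641/14.

Deadweight loss = 16641/14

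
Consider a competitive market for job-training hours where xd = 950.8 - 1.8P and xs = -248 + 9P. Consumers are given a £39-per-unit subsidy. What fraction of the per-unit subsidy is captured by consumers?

Pre-subsidy: 950.8 - 1.8P = -248 + 9P gives P* = 111, x* = 751.
With the rebate, buyers effectively pay Pb = Ps − 39, where Ps is the price sellers receive.
Demand in terms of Ps becomes xd = 950.8 − 1.8(Ps − 39) = 1021 - 1.8Ps. Setting this equal to supply: 1021 - 1.8Ps = -248 + 9Ps, so Ps = 117.5.
Buyers pay Pb = 117.5 − 39 = 78.5; x' = -248 + 9·117.5 = 809.5.
Buyers' price falls by P* − Pb = 111 − 78.5 = 32.5; sellers' price rises by Ps − P* = 117.5 − 111 = 6.5.
So consumers capture 32.5/39 = 5/6 of each unit of subsidy.

Consumer share = 5/6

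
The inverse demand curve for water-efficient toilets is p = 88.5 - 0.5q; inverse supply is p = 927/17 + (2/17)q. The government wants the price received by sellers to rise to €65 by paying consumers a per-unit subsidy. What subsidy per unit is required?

At a seller price of 65, quantity supplied is -463.5 + 8.5·65 = 89.
Buyers absorb 89 only when they pay pb = 88.5 − 0.5·89 = 44.
s = ps − pb = 65 − 44 = 21.

Required subsidy s = €21 per unit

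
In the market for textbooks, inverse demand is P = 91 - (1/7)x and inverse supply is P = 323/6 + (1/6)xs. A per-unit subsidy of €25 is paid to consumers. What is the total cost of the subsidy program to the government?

Government cost = 65275/13

Pre-subsidy: 91 - (1/7)x = 323/6 + (1/6)x gives x* = 1561/13 and P* = 960/13.
With the rebate, buyers effectively pay Pb = Ps − 25, where Ps is the price sellers receive.
On the curves, Pb = 91 - (1/7)x and Ps = 323/6 + (1/6)x; the wedge Ps − Pb = 25 gives 323/6 + (1/6)x − (91 - (1/7)x) = 25, so x' = 2611/13.
Then Pb = 91 − (1/7)·(2611/13) = 810/13 and Ps = 323/6 + (1/6)·(2611/13) = 1135/13.
Government outlay = subsidy × quantity = 25 × 2611/13 = 65275/13.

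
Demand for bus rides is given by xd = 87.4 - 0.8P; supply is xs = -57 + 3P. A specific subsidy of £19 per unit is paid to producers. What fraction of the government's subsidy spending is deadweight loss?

Pre-subsidy: 87.4 - 0.8P = -57 + 3P gives P* = 38, x* = 57.
With the subsidy, sellers receive Ps = Pb + 19 for each unit, where Pb is the price buyers pay.
Supply in terms of Pb becomes xs = -57 + 3(Pb + 19) = 0 + 3Pb. Setting this equal to demand: 87.4 - 0.8Pb = 0 + 3Pb, so Pb = 23.
Sellers receive Ps = 23 + 19 = 42; x' = 87.4 − 0.8·23 = 69.
ΔCS = ½(57 + 69)(38 − 23) = 945; ΔPS = ½(57 + 69)(42 − 38) = 252.
Government spending = 19 × 69 = 1311.
DWL = ½ × 19 × (69 − 57) = 114; fraction = 114 / 1311 = 2/23.

DWL / government spending = 2/23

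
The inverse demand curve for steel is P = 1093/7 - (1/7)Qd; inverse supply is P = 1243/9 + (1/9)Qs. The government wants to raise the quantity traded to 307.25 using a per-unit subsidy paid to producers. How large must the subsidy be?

Required subsidy s = 60 per unit

At Q = 307.25, from the demand curve buyers pay Pb = 1093/7 − (1/7)·307.25 = 112.25; from the supply curve sellers need Ps = 1243/9 + (1/9)·307.25 = 172.25.
The subsidy must fill the gap: s = Ps − Pb = 172.25 − 112.25 = 60.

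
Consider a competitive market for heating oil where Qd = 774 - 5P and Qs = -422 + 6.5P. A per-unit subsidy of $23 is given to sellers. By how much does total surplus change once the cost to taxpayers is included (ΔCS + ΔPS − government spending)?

Net change in total surplus = -$747.5

Pre-subsidy: 774 - 5P = -422 + 6.5P gives P* = 104, Q* = 254.
With the subsidy, sellers receive Ps = Pb + 23 for each unit, where Pb is the price buyers pay.
Supply in terms of Pb becomes Qs = -422 + 6.5(Pb + 23) = -272.5 + 6.5Pb. Setting this equal to demand: 774 - 5Pb = -272.5 + 6.5Pb, so Pb = 91.
Sellers receive Ps = 91 + 23 = 114; Q' = 774 − 5·91 = 319.
ΔCS = ½(254 + 319)(104 − 91) = 3724.5; ΔPS = ½(254 + 319)(114 − 104) = 2865.
Government spending = 23 × 319 = 7337.
Net change = 3724.5 + 2865 − 7337 = -747.5. The loss equals the DWL triangle ½·23·65.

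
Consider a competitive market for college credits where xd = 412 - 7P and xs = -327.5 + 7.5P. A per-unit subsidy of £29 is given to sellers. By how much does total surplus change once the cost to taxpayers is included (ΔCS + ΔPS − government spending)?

Net change in total surplus = -£1522.5

Pre-subsidy: 412 - 7P = -327.5 + 7.5P gives P* = 51, x* = 55.
With the subsidy, sellers receive Ps = Pb + 29 for each unit, where Pb is the price buyers pay.
Supply in terms of Pb becomes xs = -327.5 + 7.5(Pb + 29) = -110 + 7.5Pb. Setting this equal to demand: 412 - 7Pb = -110 + 7.5Pb, so Pb = 36.
Sellers receive Ps = 36 + 29 = 65; x' = 412 − 7·36 = 160.
ΔCS = ½(55 + 160)(51 − 36) = 1612.5; ΔPS = ½(55 + 160)(65 − 51) = 1505.
Government spending = 29 × 160 = 4640.
Net change = 1612.5 + 1505 − 4640 = -1522.5. The loss equals the DWL triangle ½·29·105.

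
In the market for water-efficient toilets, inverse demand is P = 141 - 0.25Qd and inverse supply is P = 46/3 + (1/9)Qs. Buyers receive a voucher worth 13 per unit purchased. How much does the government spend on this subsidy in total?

Pre-subsidy: 141 - 0.25Q = 46/3 + (1/9)Q gives Q* = 348 and P* = 54.
With the rebate, buyers effectively pay Pb = Ps − 13, where Ps is the price sellers receive.
On the curves, Pb = 141 - 0.25Q and Ps = 46/3 + (1/9)Q; the wedge Ps − Pb = 13 gives 46/3 + (1/9)Q − (141 - 0.25Q) = 13, so Q' = 384.
Then Pb = 141 − 0.25·384 = 45 and Ps = 46/3 + (1/9)·384 = 58.
Government outlay = subsidy × quantity = 13 × 384 = 4992.

Government cost = 4992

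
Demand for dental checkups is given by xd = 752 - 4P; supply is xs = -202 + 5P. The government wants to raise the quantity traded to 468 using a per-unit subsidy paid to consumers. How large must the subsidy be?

Required subsidy s = 63 per unit

At x = 468, invert demand for the buyer price: Pb = (752 − 468)/4 = 71; invert supply for the seller price: Ps = (468 − (-202))/5 = 134.
The subsidy must fill the gap: s = Ps − Pb = 134 − 71 = 63.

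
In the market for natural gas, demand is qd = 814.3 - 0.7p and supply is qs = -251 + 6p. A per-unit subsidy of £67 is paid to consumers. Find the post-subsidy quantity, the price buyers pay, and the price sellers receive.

q' = 745; buyers pay £99; sellers receive £166

Pre-subsidy: 814.3 - 0.7p = -251 + 6p gives p* = 159, q* = 703.
With the rebate, buyers effectively pay pb = ps − 67, where ps is the price sellers receive.
Demand in terms of ps becomes qd = 814.3 − 0.7(ps − 67) = 861.2 - 0.7ps. Setting this equal to supply: 861.2 - 0.7ps = -251 + 6ps, so ps = 166.
Buyers pay pb = 166 − 67 = 99; q' = -251 + 6·166 = 745.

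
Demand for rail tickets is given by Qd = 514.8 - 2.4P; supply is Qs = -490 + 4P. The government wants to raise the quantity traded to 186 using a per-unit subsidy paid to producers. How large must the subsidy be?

Required subsidy s = 32 per unit

At Q = 186, invert demand for the buyer price: Pb = (514.8 − 186)/2.4 = 137; invert supply for the seller price: Ps = (186 − (-490))/4 = 169.
The subsidy must fill the gap: s = Ps − Pb = 169 − 137 = 32.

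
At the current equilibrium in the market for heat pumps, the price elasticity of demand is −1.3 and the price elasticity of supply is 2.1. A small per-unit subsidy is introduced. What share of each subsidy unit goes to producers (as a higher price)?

For a small subsidy around the equilibrium, the benefit split depends on the relative slopes, which at a point are proportional to the elasticities.
Buyer share = εs/(εs + |εd|) = 2.1/(2.1 + 1.3) = 21/34; seller share = |εd|/(εs + |εd|) = 13/34.
So producers capture 13/34 of the subsidy.

Producer share = 13/34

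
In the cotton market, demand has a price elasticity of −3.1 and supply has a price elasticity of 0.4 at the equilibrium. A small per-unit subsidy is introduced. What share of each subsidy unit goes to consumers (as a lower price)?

For a small subsidy around the equilibrium, the benefit split depends on the relative slopes, which at a point are proportional to the elasticities.
Buyer share = εs/(εs + |εd|) = 0.4/(0.4 + 3.1) = 4/35; seller share = |εd|/(εs + |εd|) = 31/35.

Consumer share = 4/35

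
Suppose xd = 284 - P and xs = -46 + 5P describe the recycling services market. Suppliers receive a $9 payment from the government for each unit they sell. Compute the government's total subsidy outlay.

Government cost = $2128.5

Pre-subsidy: 284 - P = -46 + 5P gives P* = 55, x* = 229.
With the subsidy, sellers receive Ps = Pb + 9 for each unit, where Pb is the price buyers pay.
Supply in terms of Pb becomes xs = -46 + 5(Pb + 9) = -1 + 5Pb. Setting this equal to demand: 284 - Pb = -1 + 5Pb, so Pb = 47.5.
Sellers receive Ps = 47.5 + 9 = 56.5; x' = 284 − 1·47.5 = 236.5.
Government outlay = subsidy × quantity = 9 × 236.5 = 2128.5.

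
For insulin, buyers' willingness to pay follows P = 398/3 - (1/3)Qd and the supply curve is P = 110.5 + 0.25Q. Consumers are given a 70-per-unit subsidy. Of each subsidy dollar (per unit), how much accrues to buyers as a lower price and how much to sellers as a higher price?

Buyers gain 40 per unit; sellers gain 30 per unit

Pre-subsidy: 398/3 - (1/3)Q = 110.5 + 0.25Q gives Q* = 38 and P* = 120.
With the rebate, buyers effectively pay Pb = Ps − 70, where Ps is the price sellers receive.
On the curves, Pb = 398/3 - (1/3)Q and Ps = 110.5 + 0.25Q; the wedge Ps − Pb = 70 gives 110.5 + 0.25Q − (398/3 - (1/3)Q) = 70, so Q' = 158.
Then Pb = 398/3 − (1/3)·158 = 80 and Ps = 110.5 + 0.25·158 = 150.
Buyers' price falls by P* − Pb = 120 − 80 = 40; sellers' price rises by Ps − P* = 150 − 120 = 30.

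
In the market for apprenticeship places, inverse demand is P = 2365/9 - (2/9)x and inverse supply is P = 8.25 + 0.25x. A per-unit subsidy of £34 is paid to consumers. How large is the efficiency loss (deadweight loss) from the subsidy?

Pre-subsidy: 2365/9 - (2/9)x = 8.25 + 0.25x gives x* = 539 and P* = 143.
With the rebate, buyers effectively pay Pb = Ps − 34, where Ps is the price sellers receive.
On the curves, Pb = 2365/9 - (2/9)x and Ps = 8.25 + 0.25x; the wedge Ps − Pb = 34 gives 8.25 + 0.25x − (2365/9 - (2/9)x) = 34, so x' = 611.
Then Pb = 2365/9 − (2/9)·611 = 127 and Ps = 8.25 + 0.25·611 = 161.
The subsidy expands output by 611 − 539 = 72 past the efficient level; on those units the gap between marginal cost and willingness to pay runs from 0 up to 34.
DWL = ½ × 34 × 72 = 1224.

Deadweight loss = £1224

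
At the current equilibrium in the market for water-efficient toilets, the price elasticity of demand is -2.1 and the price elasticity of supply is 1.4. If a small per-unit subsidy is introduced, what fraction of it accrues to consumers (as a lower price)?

For a small subsidy around the equilibrium, the benefit split depends on the relative slopes, which at a point are proportional to the elasticities.
Buyer share = εs/(εs + |εd|) = 1.4/(1.4 + 2.1) = 0.4; seller share = |εd|/(εs + |εd|) = 0.6.

Consumer share = 0.4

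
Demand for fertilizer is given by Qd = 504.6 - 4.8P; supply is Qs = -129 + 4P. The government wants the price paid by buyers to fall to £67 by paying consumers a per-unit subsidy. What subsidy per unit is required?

At a buyer price of 67, quantity demanded is 504.6 − 4.8·67 = 183.
Sellers supply 183 only when they receive Ps with -129 + 4·Ps = 183, i.e. Ps = 78.
s = Ps − Pb = 78 − 67 = 11.

Required subsidy s = £11 per unit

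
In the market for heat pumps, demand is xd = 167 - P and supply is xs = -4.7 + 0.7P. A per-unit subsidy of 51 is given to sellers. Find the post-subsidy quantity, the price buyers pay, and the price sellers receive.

Pre-subsidy: 167 - P = -4.7 + 0.7P gives P* = 101, x* = 66.
With the subsidy, sellers receive Ps = Pb + 51 for each unit, where Pb is the price buyers pay.
Supply in terms of Pb becomes xs = -4.7 + 0.7(Pb + 51) = 31 + 0.7Pb. Setting this equal to demand: 167 - Pb = 31 + 0.7Pb, so Pb = 80.
Sellers receive Ps = 80 + 51 = 131; x' = 167 − 1·80 = 87.

x' = 87; buyers pay 80; sellers receive 131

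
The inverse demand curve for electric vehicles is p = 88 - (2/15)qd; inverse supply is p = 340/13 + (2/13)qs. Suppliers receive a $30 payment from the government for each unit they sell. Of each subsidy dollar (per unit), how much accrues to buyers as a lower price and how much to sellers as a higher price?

Buyers gain 195/14 per unit; sellers gain 225/14 per unit

Pre-subsidy: 88 - (2/15)q = 340/13 + (2/13)q gives q* = 3015/14 and p* = 415/7.
With the subsidy, sellers receive ps = pb + 30 for each unit, where pb is the price buyers pay.
On the curves, pb = 88 - (2/15)q and ps = 340/13 + (2/13)q; the wedge ps − pb = 30 gives 340/13 + (2/13)q − (88 - (2/15)q) = 30, so q' = 8955/28.
Then pb = 88 − (2/15)·(8955/28) = 635/14 and ps = 340/13 + (2/13)·(8955/28) = 1055/14.
Buyers' price falls by p* − pb = 415/7 − 635/14 = 195/14; sellers' price rises by ps − p* = 1055/14 − 415/7 = 225/14.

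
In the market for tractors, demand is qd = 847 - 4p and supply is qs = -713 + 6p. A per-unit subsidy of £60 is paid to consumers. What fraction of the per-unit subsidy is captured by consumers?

Consumer share = 0.6

Pre-subsidy: 847 - 4p = -713 + 6p gives p* = 156, q* = 223.
With the rebate, buyers effectively pay pb = ps − 60, where ps is the price sellers receive.
Demand in terms of ps becomes qd = 847 − 4(ps − 60) = 1087 - 4ps. Setting this equal to supply: 1087 - 4ps = -713 + 6ps, so ps = 180.
Buyers pay pb = 180 − 60 = 120; q' = -713 + 6·180 = 367.
Buyers' price falls by p* − pb = 156 − 120 = 36; sellers' price rises by ps − p* = 180 − 156 = 24.
So consumers capture 36/60 = 0.6 of each unit of subsidy.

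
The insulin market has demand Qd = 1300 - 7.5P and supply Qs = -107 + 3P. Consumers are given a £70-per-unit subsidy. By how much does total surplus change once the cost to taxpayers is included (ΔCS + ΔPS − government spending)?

Net change in total surplus = -£5250

Pre-subsidy: 1300 - 7.5P = -107 + 3P gives P* = 134, Q* = 295.
With the rebate, buyers effectively pay Pb = Ps − 70, where Ps is the price sellers receive.
Demand in terms of Ps becomes Qd = 1300 − 7.5(Ps − 70) = 1825 - 7.5Ps. Setting this equal to supply: 1825 - 7.5Ps = -107 + 3Ps, so Ps = 184.
Buyers pay Pb = 184 − 70 = 114; Q' = -107 + 3·184 = 445.
ΔCS = ½(295 + 445)(134 − 114) = 7400; ΔPS = ½(295 + 445)(184 − 134) = 18500.
Government spending = 70 × 445 = 31150.
Net change = 7400 + 18500 − 31150 = -5250. The loss equals the DWL triangle ½·70·150.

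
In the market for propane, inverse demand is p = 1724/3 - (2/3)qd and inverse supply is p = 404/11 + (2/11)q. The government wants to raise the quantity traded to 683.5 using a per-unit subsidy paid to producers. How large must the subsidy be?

At q = 683.5, from the demand curve buyers pay pb = 1724/3 − (2/3)·683.5 = 119; from the supply curve sellers need ps = 404/11 + (2/11)·683.5 = 161.
The subsidy must fill the gap: s = ps − pb = 161 − 119 = 42.

Required subsidy s = 42 per unit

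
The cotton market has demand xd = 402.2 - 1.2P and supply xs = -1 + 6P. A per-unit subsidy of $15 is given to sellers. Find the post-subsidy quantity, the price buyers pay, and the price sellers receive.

Pre-subsidy: 402.2 - 1.2P = -1 + 6P gives P* = 56, x* = 335.
With the subsidy, sellers receive Ps = Pb + 15 for each unit, where Pb is the price buyers pay.
Supply in terms of Pb becomes xs = -1 + 6(Pb + 15) = 89 + 6Pb. Setting this equal to demand: 402.2 - 1.2Pb = 89 + 6Pb, so Pb = 43.5.
Sellers receive Ps = 43.5 + 15 = 58.5; x' = 402.2 − 1.2·43.5 = 350.

x' = 350; buyers pay $43.5; sellers receive $58.5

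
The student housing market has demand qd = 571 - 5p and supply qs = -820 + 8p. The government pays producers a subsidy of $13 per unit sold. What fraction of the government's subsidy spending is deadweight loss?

Pre-subsidy: 571 - 5p = -820 + 8p gives p* = 107, q* = 36.
With the subsidy, sellers receive ps = pb + 13 for each unit, where pb is the price buyers pay.
Supply in terms of pb becomes qs = -820 + 8(pb + 13) = -716 + 8pb. Setting this equal to demand: 571 - 5pb = -716 + 8pb, so pb = 99.
Sellers receive ps = 99 + 13 = 112; q' = 571 − 5·99 = 76.
ΔCS = ½(36 + 76)(107 − 99) = 448; ΔPS = ½(36 + 76)(112 − 107) = 280.
Government spending = 13 × 76 = 988.
DWL = ½ × 13 × (76 − 36) = 260; fraction = 260 / 988 = 5/19.

DWL / government spending = 5/19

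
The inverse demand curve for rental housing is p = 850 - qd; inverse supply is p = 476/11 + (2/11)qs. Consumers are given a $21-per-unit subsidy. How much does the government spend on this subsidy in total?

Pre-subsidy: 850 - q = 476/11 + (2/11)q gives q* = 8874/13 and p* = 2176/13.
With the rebate, buyers effectively pay pb = ps − 21, where ps is the price sellers receive.
On the curves, pb = 850 - q and ps = 476/11 + (2/11)q; the wedge ps − pb = 21 gives 476/11 + (2/11)q − (850 - q) = 21, so q' = 9105/13.
Then pb = 850 − 1·(9105/13) = 1945/13 and ps = 476/11 + (2/11)·(9105/13) = 2218/13.
Government outlay = subsidy × quantity = 21 × 9105/13 = 191205/13.

Government cost = 191205/13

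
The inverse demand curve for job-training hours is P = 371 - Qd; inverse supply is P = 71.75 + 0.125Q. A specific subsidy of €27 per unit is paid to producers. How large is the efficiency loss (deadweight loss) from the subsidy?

Pre-subsidy: 371 - Q = 71.75 + 0.125Q gives Q* = 266 and P* = 105.
With the subsidy, sellers receive Ps = Pb + 27 for each unit, where Pb is the price buyers pay.
On the curves, Pb = 371 - Q and Ps = 71.75 + 0.125Q; the wedge Ps − Pb = 27 gives 71.75 + 0.125Q − (371 - Q) = 27, so Q' = 290.
Then Pb = 371 − 1·290 = 81 and Ps = 71.75 + 0.125·290 = 108.
The subsidy expands output by 290 − 266 = 24 past the efficient level; on those units the gap between marginal cost and willingness to pay runs from 0 up to 27.
DWL = ½ × 27 × 24 = 324.

Deadweight loss = €324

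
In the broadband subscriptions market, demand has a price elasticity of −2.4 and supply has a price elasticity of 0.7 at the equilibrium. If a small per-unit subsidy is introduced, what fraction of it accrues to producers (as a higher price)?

For a small subsidy around the equilibrium, the benefit split depends on the relative slopes, which at a point are proportional to the elasticities.
Buyer share = εs/(εs + |εd|) = 0.7/(0.7 + 2.4) = 7/31; seller share = |εd|/(εs + |εd|) = 24/31.
So producers capture 24/31 of the subsidy.

Producer share = 24/31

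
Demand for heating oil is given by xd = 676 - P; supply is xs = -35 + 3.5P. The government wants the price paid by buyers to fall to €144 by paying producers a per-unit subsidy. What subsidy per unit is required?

At a buyer price of 144, quantity demanded is 676 − 1·144 = 532.
Sellers supply 532 only when they receive Ps with -35 + 3.5·Ps = 532, i.e. Ps = 162.
s = Ps − Pb = 162 − 144 = 18.

Required subsidy s = €18 per unit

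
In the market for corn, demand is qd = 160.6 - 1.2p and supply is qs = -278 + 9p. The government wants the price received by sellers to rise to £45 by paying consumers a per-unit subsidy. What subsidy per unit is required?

At a seller price of 45, quantity supplied is -278 + 9·45 = 127.
Buyers absorb 127 only when they pay pb with 160.6 − 1.2·pb = 127, i.e. pb = 28.
s = ps − pb = 45 − 28 = 17.

Required subsidy s = £17 per unit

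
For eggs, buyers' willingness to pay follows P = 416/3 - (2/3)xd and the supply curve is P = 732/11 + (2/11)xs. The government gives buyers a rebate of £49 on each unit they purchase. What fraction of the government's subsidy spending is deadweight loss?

DWL / government spending = 231/1142

Pre-subsidy: 416/3 - (2/3)x = 732/11 + (2/11)x gives x* = 85 and P* = 82.
With the rebate, buyers effectively pay Pb = Ps − 49, where Ps is the price sellers receive.
On the curves, Pb = 416/3 - (2/3)x and Ps = 732/11 + (2/11)x; the wedge Ps − Pb = 49 gives 732/11 + (2/11)x − (416/3 - (2/3)x) = 49, so x' = 142.75.
Then Pb = 416/3 − (2/3)·142.75 = 43.5 and Ps = 732/11 + (2/11)·142.75 = 92.5.
ΔCS = ½(85 + 142.75)(82 − 43.5) = 4384.1875; ΔPS = ½(85 + 142.75)(92.5 − 82) = 1195.6875.
Government spending = 49 × 142.75 = 6994.75.
DWL = ½ × 49 × (142.75 − 85) = 1414.875; fraction = 1414.875 / 6994.75 = 231/1142.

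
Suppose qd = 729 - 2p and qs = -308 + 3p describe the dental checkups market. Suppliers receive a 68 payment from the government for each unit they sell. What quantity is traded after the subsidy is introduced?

q' = 395.8

Pre-subsidy: 729 - 2p = -308 + 3p gives p* = 207.4, q* = 314.2.
With the subsidy, sellers receive ps = pb + 68 for each unit, where pb is the price buyers pay.
Supply in terms of pb becomes qs = -308 + 3(pb + 68) = -104 + 3pb. Setting this equal to demand: 729 - 2pb = -104 + 3pb, so pb = 166.6.
Sellers receive ps = 166.6 + 68 = 234.6; q' = 729 − 2·166.6 = 395.8.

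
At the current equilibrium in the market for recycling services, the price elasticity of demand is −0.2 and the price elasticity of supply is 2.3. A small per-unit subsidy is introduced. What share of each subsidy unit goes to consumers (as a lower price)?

For a small subsidy around the equilibrium, the benefit split depends on the relative slopes, which at a point are proportional to the elasticities.
Buyer share = εs/(εs + |εd|) = 2.3/(2.3 + 0.2) = 0.92; seller share = |εd|/(εs + |εd|) = 0.08.

Consumer share = 0.92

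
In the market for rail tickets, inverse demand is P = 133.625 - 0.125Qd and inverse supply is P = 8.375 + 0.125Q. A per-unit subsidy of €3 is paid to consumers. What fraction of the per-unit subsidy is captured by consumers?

Consumer share = 0.5

Pre-subsidy: 133.625 - 0.125Q = 8.375 + 0.125Q gives Q* = 501 and P* = 71.
With the rebate, buyers effectively pay Pb = Ps − 3, where Ps is the price sellers receive.
On the curves, Pb = 133.625 - 0.125Q and Ps = 8.375 + 0.125Q; the wedge Ps − Pb = 3 gives 8.375 + 0.125Q − (133.625 - 0.125Q) = 3, so Q' = 513.
Then Pb = 133.625 − 0.125·513 = 69.5 and Ps = 8.375 + 0.125·513 = 72.5.
Buyers' price falls by P* − Pb = 71 − 69.5 = 1.5; sellers' price rises by Ps − P* = 72.5 − 71 = 1.5.
So consumers capture 1.5/3 = 0.5 of each unit of subsidy.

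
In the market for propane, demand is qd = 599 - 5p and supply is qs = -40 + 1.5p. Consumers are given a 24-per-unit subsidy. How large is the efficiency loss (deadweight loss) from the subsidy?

Deadweight loss = 4320/13

Pre-subsidy: 599 - 5p = -40 + 1.5p gives p* = 1278/13, q* = 1397/13.
With the rebate, buyers effectively pay pb = ps − 24, where ps is the price sellers receive.
Demand in terms of ps becomes qd = 599 − 5(ps − 24) = 719 - 5ps. Setting this equal to supply: 719 - 5ps = -40 + 1.5ps, so ps = 1518/13.
Buyers pay pb = 1518/13 − 24 = 1206/13; q' = -40 + 1.5·(1518/13) = 1757/13.
The subsidy expands output by 1757/13 − 1397/13 = 360/13 past the efficient level; on those units the gap between marginal cost and willingness to pay runs from 0 up to 24.
DWL = ½ × 24 × 360/13 = 4320/13.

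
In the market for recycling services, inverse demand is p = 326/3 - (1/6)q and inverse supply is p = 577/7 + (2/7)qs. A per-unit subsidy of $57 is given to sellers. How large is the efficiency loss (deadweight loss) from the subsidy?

Pre-subsidy: 326/3 - (1/6)q = 577/7 + (2/7)q gives q* = 58 and p* = 99.
With the subsidy, sellers receive ps = pb + 57 for each unit, where pb is the price buyers pay.
On the curves, pb = 326/3 - (1/6)q and ps = 577/7 + (2/7)q; the wedge ps − pb = 57 gives 577/7 + (2/7)q − (326/3 - (1/6)q) = 57, so q' = 184.
Then pb = 326/3 − (1/6)·184 = 78 and ps = 577/7 + (2/7)·184 = 135.
The subsidy expands output by 184 − 58 = 126 past the efficient level; on those units the gap between marginal cost and willingness to pay runs from 0 up to 57.
DWL = ½ × 57 × 126 = 3591.

Deadweight loss = $3591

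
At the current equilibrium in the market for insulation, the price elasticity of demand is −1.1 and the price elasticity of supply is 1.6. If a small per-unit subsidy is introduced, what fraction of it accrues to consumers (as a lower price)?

Consumer share = 16/27

For a small subsidy around the equilibrium, the benefit split depends on the relative slopes, which at a point are proportional to the elasticities.
Buyer share = εs/(εs + |εd|) = 1.6/(1.6 + 1.1) = 16/27; seller share = |εd|/(εs + |εd|) = 11/27.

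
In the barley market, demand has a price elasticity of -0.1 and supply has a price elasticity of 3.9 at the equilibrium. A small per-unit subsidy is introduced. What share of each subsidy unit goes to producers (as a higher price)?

Producer share = 0.025

For a small subsidy around the equilibrium, the benefit split depends on the relative slopes, which at a point are proportional to the elasticities.
Buyer share = εs/(εs + |εd|) = 3.9/(3.9 + 0.1) = 0.975; seller share = |εd|/(εs + |εd|) = 0.025.
So producers capture 0.025 of the subsidy.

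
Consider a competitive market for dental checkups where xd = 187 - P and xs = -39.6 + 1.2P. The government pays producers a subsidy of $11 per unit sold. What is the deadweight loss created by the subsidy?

Pre-subsidy: 187 - P = -39.6 + 1.2P gives P* = 103, x* = 84.
With the subsidy, sellers receive Ps = Pb + 11 for each unit, where Pb is the price buyers pay.
Supply in terms of Pb becomes xs = -39.6 + 1.2(Pb + 11) = -26.4 + 1.2Pb. Setting this equal to demand: 187 - Pb = -26.4 + 1.2Pb, so Pb = 97.
Sellers receive Ps = 97 + 11 = 108; x' = 187 − 1·97 = 90.
The subsidy expands output by 90 − 84 = 6 past the efficient level; on those units the gap between marginal cost and willingness to pay runs from 0 up to 11.
DWL = ½ × 11 × 6 = 33.

Deadweight loss = $33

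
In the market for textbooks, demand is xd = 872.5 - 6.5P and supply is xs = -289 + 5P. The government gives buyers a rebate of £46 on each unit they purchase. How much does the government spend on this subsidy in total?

Pre-subsidy: 872.5 - 6.5P = -289 + 5P gives P* = 101, x* = 216.
With the rebate, buyers effectively pay Pb = Ps − 46, where Ps is the price sellers receive.
Demand in terms of Ps becomes xd = 872.5 − 6.5(Ps − 46) = 1171.5 - 6.5Ps. Setting this equal to supply: 1171.5 - 6.5Ps = -289 + 5Ps, so Ps = 127.
Buyers pay Pb = 127 − 46 = 81; x' = -289 + 5·127 = 346.
Government outlay = subsidy × quantity = 46 × 346 = 15916.

Government cost = £15916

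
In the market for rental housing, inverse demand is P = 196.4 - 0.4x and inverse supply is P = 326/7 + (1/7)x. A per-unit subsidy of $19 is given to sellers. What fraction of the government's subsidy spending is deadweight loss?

DWL / government spending = 35/622

Pre-subsidy: 196.4 - 0.4x = 326/7 + (1/7)x gives x* = 276 and P* = 86.
With the subsidy, sellers receive Ps = Pb + 19 for each unit, where Pb is the price buyers pay.
On the curves, Pb = 196.4 - 0.4x and Ps = 326/7 + (1/7)x; the wedge Ps − Pb = 19 gives 326/7 + (1/7)x − (196.4 - 0.4x) = 19, so x' = 311.
Then Pb = 196.4 − 0.4·311 = 72 and Ps = 326/7 + (1/7)·311 = 91.
ΔCS = ½(276 + 311)(86 − 72) = 4109; ΔPS = ½(276 + 311)(91 − 86) = 1467.5.
Government spending = 19 × 311 = 5909.
DWL = ½ × 19 × (311 − 276) = 332.5; fraction = 332.5 / 5909 = 35/622.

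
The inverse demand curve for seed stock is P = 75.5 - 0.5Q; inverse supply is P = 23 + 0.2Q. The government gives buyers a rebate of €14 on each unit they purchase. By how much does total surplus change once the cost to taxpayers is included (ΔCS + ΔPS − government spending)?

Net change in total surplus = -€140

Pre-subsidy: 75.5 - 0.5Q = 23 + 0.2Q gives Q* = 75 and P* = 38.
With the rebate, buyers effectively pay Pb = Ps − 14, where Ps is the price sellers receive.
On the curves, Pb = 75.5 - 0.5Q and Ps = 23 + 0.2Q; the wedge Ps − Pb = 14 gives 23 + 0.2Q − (75.5 - 0.5Q) = 14, so Q' = 95.
Then Pb = 75.5 − 0.5·95 = 28 and Ps = 23 + 0.2·95 = 42.
ΔCS = ½(75 + 95)(38 − 28) = 850; ΔPS = ½(75 + 95)(42 − 38) = 340.
Government spending = 14 × 95 = 1330.
Net change = 850 + 340 − 1330 = -140. The loss equals the DWL triangle ½·14·20.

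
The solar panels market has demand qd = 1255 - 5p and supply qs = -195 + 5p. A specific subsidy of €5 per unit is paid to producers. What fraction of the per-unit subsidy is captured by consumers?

Consumer share = 0.5

Pre-subsidy: 1255 - 5p = -195 + 5p gives p* = 145, q* = 530.
With the subsidy, sellers receive ps = pb + 5 for each unit, where pb is the price buyers pay.
Supply in terms of pb becomes qs = -195 + 5(pb + 5) = -170 + 5pb. Setting this equal to demand: 1255 - 5pb = -170 + 5pb, so pb = 142.5.
Sellers receive ps = 142.5 + 5 = 147.5; q' = 1255 − 5·142.5 = 542.5.
Buyers' price falls by p* − pb = 145 − 142.5 = 2.5; sellers' price rises by ps − p* = 147.5 − 145 = 2.5.
So consumers capture 2.5/5 = 0.5 of each unit of subsidy.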